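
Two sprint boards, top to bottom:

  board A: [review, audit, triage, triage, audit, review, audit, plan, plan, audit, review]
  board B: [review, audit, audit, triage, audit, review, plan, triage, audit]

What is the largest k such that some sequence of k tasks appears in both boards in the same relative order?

7

Taking review [1,1], then audit [2,3], then triage [4,4], then audit [5,5], then review [6,6], then plan [8,7], then audit [10,9] gives a common subsequence of length 7. Since dp[11][9] = 7, nothing longer is possible.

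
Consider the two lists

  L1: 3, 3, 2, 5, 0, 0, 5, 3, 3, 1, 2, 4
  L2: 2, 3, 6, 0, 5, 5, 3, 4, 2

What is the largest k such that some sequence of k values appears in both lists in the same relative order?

One common subsequence of length 5: 3 (L1 #1, L2 #2), 5 (L1 #4, L2 #5), 5 (L1 #7, L2 #6), 3 (L1 #8, L2 #7), 2 (L1 #11, L2 #9), and the DP table's final entry dp[12][9] is also 5, so no common subsequence is longer.

5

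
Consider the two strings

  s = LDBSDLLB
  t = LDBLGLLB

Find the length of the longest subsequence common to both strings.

6

Let dp[i][j] be the LCS length of the first i characters of s and the first j characters of t. dp[i][j] = dp[i-1][j-1]+1 when the i-th and j-th characters match, else max(dp[i-1][j], dp[i][j-1]).
    ·  L  D  B  L  G  L  L  B
 ·  0  0  0  0  0  0  0  0  0
 L  0  1  1  1  1  1  1  1  1
 D  0  1  2  2  2  2  2  2  2
 B  0  1  2  3  3  3  3  3  3
 S  0  1  2  3  3  3  3  3  3
 D  0  1  2  3  3  3  3  3  3
 L  0  1  2  3  4  4  4  4  4
 L  0  1  2  3  4  4  5  5  5
 B  0  1  2  3  4  4  5  5  6
dp[8][8] = 6. One LCS (by backtracking along matches): LDBLLB.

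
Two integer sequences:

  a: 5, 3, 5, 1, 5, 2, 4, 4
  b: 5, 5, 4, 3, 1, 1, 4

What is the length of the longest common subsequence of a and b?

Taking 5 [1,2], 3 [2,4], 1 [4,6], 4 [8,7] gives a common subsequence of length 4. Since dp[8][7] = 4, nothing longer is possible.

4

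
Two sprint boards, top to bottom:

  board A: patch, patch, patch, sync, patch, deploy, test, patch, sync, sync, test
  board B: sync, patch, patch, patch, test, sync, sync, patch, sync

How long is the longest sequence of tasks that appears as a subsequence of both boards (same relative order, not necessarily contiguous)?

6

Match patch at board A[1]=board B[2]; then patch at board A[2]=board B[3]; then patch at board A[3]=board B[4]; then sync at board A[4]=board B[7]; then patch at board A[8]=board B[8]; then sync at board A[10]=board B[9] — 6 tasks in the same relative order in both, and the DP table's final entry dp[11][9] is also 6, so no common subsequence is longer.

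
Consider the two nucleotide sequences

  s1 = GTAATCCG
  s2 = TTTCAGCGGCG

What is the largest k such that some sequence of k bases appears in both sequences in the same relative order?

5

Let dp[i][j] be the LCS length of the first i bases of s1 and the first j bases of s2. dp[i][j] = dp[i-1][j-1]+1 when the i-th and j-th bases match, else max(dp[i-1][j], dp[i][j-1]).
    ·  T  T  T  C  A  G  C  G  G  C  G
 ·  0  0  0  0  0  0  0  0  0  0  0  0
 G  0  0  0  0  0  0  1  1  1  1  1  1
 T  0  1  1  1  1  1  1  1  1  1  1  1
 A  0  1  1  1  1  2  2  2  2  2  2  2
 A  0  1  1  1  1  2  2  2  2  2  2  2
 T  0  1  2  2  2  2  2  2  2  2  2  2
 C  0  1  2  2  3  3  3  3  3  3  3  3
 C  0  1  2  2  3  3  3  4  4  4  4  4
 G  0  1  2  2  3  3  4  4  5  5  5  5
dp[8][11] = 5. One LCS (by backtracking along matches): TACCG.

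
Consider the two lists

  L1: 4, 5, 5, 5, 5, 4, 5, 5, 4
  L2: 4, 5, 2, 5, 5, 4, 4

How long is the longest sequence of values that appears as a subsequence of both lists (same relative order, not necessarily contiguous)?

One common subsequence of length 6: 4 (L1 #1, L2 #1), 5 (L1 #2, L2 #2), 5 (L1 #4, L2 #4), 5 (L1 #5, L2 #5), 4 (L1 #6, L2 #6), 4 (L1 #9, L2 #7), and the DP table's final entry dp[9][7] is also 6, so no common subsequence is longer.

6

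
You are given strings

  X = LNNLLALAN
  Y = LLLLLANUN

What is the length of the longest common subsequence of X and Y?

6

Pick L at X[1]=Y[2] → L at X[4]=Y[3] → L at X[5]=Y[4] → L at X[7]=Y[5] → A at X[8]=Y[6] → N at X[9]=Y[9]; all 6 characters appear in both, in order. The LCS DP gives dp[9][9] = 6, so this is optimal.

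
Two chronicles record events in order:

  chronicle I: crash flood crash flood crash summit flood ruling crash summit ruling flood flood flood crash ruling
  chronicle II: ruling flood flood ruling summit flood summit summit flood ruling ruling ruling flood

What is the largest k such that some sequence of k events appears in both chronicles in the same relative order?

7

One common subsequence of length 7: flood [2,3]; then flood [4,6]; then summit [6,8]; then flood [7,9]; then ruling [8,11]; then ruling [11,12]; then flood [14,13], and the DP table's final entry dp[16][13] is also 7, so no common subsequence is longer.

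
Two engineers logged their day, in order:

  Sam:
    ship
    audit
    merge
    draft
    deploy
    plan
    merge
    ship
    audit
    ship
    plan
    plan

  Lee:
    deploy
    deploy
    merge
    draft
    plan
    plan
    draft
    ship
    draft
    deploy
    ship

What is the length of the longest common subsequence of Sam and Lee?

5

Taking merge at Sam[3]=Lee[3], draft at Sam[4]=Lee[4], plan at Sam[6]=Lee[6], ship at Sam[8]=Lee[8], ship at Sam[10]=Lee[11] gives a common subsequence of length 5. The LCS DP gives dp[12][11] = 5, so this is optimal.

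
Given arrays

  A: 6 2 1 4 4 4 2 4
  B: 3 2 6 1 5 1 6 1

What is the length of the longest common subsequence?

Match 6 (A #1, B #7); then 1 (A #3, B #8) — 2 values in the same relative order in both. Since dp[8][8] = 2, nothing longer is possible.

2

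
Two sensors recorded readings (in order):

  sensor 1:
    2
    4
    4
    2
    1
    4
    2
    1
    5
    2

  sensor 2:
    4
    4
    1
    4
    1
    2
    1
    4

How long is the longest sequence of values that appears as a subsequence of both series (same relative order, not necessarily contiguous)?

Taking 4 at sensor 1[2]=sensor 2[1], then 4 at sensor 1[3]=sensor 2[2], then 1 at sensor 1[5]=sensor 2[3], then 4 at sensor 1[6]=sensor 2[4], then 2 at sensor 1[7]=sensor 2[6], then 1 at sensor 1[8]=sensor 2[7] gives a common subsequence of length 6, and the DP table's final entry dp[10][8] is also 6, so no common subsequence is longer.

6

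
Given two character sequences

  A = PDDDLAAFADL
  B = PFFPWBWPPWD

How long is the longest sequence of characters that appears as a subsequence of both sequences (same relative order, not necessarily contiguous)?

Let dp[i][j] be the LCS length of the first i characters of A and the first j characters of B. dp[i][j] = dp[i-1][j-1]+1 when the i-th and j-th characters match, else max(dp[i-1][j], dp[i][j-1]).
    ·  P  F  F  P  W  B  W  P  P  W  D
 ·  0  0  0  0  0  0  0  0  0  0  0  0
 P  0  1  1  1  1  1  1  1  1  1  1  1
 D  0  1  1  1  1  1  1  1  1  1  1  2
 D  0  1  1  1  1  1  1  1  1  1  1  2
 D  0  1  1  1  1  1  1  1  1  1  1  2
 L  0  1  1  1  1  1  1  1  1  1  1  2
 A  0  1  1  1  1  1  1  1  1  1  1  2
 A  0  1  1  1  1  1  1  1  1  1  1  2
 F  0  1  2  2  2  2  2  2  2  2  2  2
 A  0  1  2  2  2  2  2  2  2  2  2  2
 D  0  1  2  2  2  2  2  2  2  2  2  3
 L  0  1  2  2  2  2  2  2  2  2  2  3
dp[11][11] = 3. One LCS (by backtracking along matches): PFD.

3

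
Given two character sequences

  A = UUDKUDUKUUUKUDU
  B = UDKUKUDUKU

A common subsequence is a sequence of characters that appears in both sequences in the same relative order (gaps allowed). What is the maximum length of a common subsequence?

9

One common subsequence of length 9: U (A #2, B #1) → D (A #3, B #2) → K (A #4, B #3) → U (A #7, B #4) → K (A #8, B #5) → U (A #9, B #6) → U (A #11, B #8) → K (A #12, B #9) → U (A #15, B #10). Since dp[15][10] = 9, nothing longer is possible.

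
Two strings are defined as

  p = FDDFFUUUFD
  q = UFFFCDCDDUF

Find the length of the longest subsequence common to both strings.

5

Let dp[i][j] be the LCS length of the first i characters of p and the first j characters of q. dp[i][j] = dp[i-1][j-1]+1 when the i-th and j-th characters match, else max(dp[i-1][j], dp[i][j-1]).
    ·  U  F  F  F  C  D  C  D  D  U  F
 ·  0  0  0  0  0  0  0  0  0  0  0  0
 F  0  0  1  1  1  1  1  1  1  1  1  1
 D  0  0  1  1  1  1  2  2  2  2  2  2
 D  0  0  1  1  1  1  2  2  3  3  3  3
 F  0  0  1  2  2  2  2  2  3  3  3  4
 F  0  0  1  2  3  3  3  3  3  3  3  4
 U  0  1  1  2  3  3  3  3  3  3  4  4
 U  0  1  1  2  3  3  3  3  3  3  4  4
 U  0  1  1  2  3  3  3  3  3  3  4  4
 F  0  1  2  2  3  3  3  3  3  3  4  5
 D  0  1  2  2  3  3  4  4  4  4  4  5
dp[10][11] = 5. One LCS (by backtracking along matches): FDDUF.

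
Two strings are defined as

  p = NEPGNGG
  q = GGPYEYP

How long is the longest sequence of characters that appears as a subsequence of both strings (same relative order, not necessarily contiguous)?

2

Let dp[i][j] be the LCS length of the first i characters of p and the first j characters of q. dp[i][j] = dp[i-1][j-1]+1 when the i-th and j-th characters match, else max(dp[i-1][j], dp[i][j-1]).
    ·  G  G  P  Y  E  Y  P
 ·  0  0  0  0  0  0  0  0
 N  0  0  0  0  0  0  0  0
 E  0  0  0  0  0  1  1  1
 P  0  0  0  1  1  1  1  2
 G  0  1  1  1  1  1  1  2
 N  0  1  1  1  1  1  1  2
 G  0  1  2  2  2  2  2  2
 G  0  1  2  2  2  2  2  2
dp[7][7] = 2. One LCS (by backtracking along matches): EP.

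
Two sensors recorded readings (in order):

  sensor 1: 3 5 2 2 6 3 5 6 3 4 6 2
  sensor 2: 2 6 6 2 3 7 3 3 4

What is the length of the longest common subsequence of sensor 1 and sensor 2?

Let dp[i][j] be the LCS length of the first i values of sensor 1 and the first j values of sensor 2. dp[i][j] = dp[i-1][j-1]+1 when the i-th and j-th values match, else max(dp[i-1][j], dp[i][j-1]).
    ·  2  6  6  2  3  7  3  3  4
 ·  0  0  0  0  0  0  0  0  0  0
 3  0  0  0  0  0  1  1  1  1  1
 5  0  0  0  0  0  1  1  1  1  1
 2  0  1  1  1  1  1  1  1  1  1
 2  0  1  1  1  2  2  2  2  2  2
 6  0  1  2  2  2  2  2  2  2  2
 3  0  1  2  2  2  3  3  3  3  3
 5  0  1  2  2  2  3  3  3  3  3
 6  0  1  2  3  3  3  3  3  3  3
 3  0  1  2  3  3  4  4  4  4  4
 4  0  1  2  3  3  4  4  4  4  5
 6  0  1  2  3  3  4  4  4  4  5
 2  0  1  2  3  4  4  4  4  4  5
dp[12][9] = 5. One LCS (by backtracking along matches): 2, 2, 3, 3, 4.

5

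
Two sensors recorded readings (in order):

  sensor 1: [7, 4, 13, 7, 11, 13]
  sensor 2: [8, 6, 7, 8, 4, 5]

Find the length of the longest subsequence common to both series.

Let dp[i][j] be the LCS length of the first i values of sensor 1 and the first j values of sensor 2. dp[i][j] = dp[i-1][j-1]+1 when the i-th and j-th values match, else max(dp[i-1][j], dp[i][j-1]).
    ·  8  6  7  8  4  5
 ·  0  0  0  0  0  0  0
 7  0  0  0  1  1  1  1
 4  0  0  0  1  1  2  2
13  0  0  0  1  1  2  2
 7  0  0  0  1  1  2  2
11  0  0  0  1  1  2  2
13  0  0  0  1  1  2  2
dp[6][6] = 2. One LCS (by backtracking along matches): 7, 4.

2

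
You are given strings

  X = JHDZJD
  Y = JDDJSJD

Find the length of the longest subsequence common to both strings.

4

Let dp[i][j] be the LCS length of the first i characters of X and the first j characters of Y. dp[i][j] = dp[i-1][j-1]+1 when the i-th and j-th characters match, else max(dp[i-1][j], dp[i][j-1]).
    ·  J  D  D  J  S  J  D
 ·  0  0  0  0  0  0  0  0
 J  0  1  1  1  1  1  1  1
 H  0  1  1  1  1  1  1  1
 D  0  1  2  2  2  2  2  2
 Z  0  1  2  2  2  2  2  2
 J  0  1  2  2  3  3  3  3
 D  0  1  2  3  3  3  3  4
dp[6][7] = 4. One LCS (by backtracking along matches): JDJD.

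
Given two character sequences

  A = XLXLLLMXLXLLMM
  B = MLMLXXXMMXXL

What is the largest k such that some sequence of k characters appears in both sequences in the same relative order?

6

Pick X [1,6] → X [3,7] → M [7,9] → X [8,10] → X [10,11] → L [12,12]; all 6 characters appear in both, in order. Since dp[14][12] = 6, nothing longer is possible.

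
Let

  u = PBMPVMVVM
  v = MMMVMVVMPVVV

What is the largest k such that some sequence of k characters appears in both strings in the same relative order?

One common subsequence of length 6: M (u #3, v #3), V (u #5, v #4), M (u #6, v #5), V (u #7, v #6), V (u #8, v #7), M (u #9, v #8). dp[9][12] = 6 confirms this is the maximum.

6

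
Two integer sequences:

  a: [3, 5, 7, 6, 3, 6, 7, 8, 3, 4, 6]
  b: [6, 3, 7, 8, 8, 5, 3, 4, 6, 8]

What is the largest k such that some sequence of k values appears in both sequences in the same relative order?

Match 6 [4,1] → 3 [5,2] → 7 [7,3] → 8 [8,5] → 3 [9,7] → 4 [10,8] → 6 [11,9] — 7 values in the same relative order in both. Since dp[11][10] = 7, nothing longer is possible.

7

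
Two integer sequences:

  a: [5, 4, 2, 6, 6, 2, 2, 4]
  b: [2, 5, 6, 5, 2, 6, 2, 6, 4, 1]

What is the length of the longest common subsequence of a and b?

Match 5 at a[1]=b[4], 2 at a[3]=b[5], 6 at a[4]=b[6], 6 at a[5]=b[8], 4 at a[8]=b[9] — 5 values in the same relative order in both. The LCS DP gives dp[8][10] = 5, so this is optimal.

5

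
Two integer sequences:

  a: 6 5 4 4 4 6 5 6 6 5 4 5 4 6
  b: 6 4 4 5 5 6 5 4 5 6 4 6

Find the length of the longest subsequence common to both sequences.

Match 6 at a[1]=b[1], 4 at a[3]=b[2], 4 at a[4]=b[3], 5 at a[7]=b[5], 6 at a[9]=b[6], 5 at a[10]=b[7], 4 at a[11]=b[8], 5 at a[12]=b[9], 4 at a[13]=b[11], 6 at a[14]=b[12] — 10 values in the same relative order in both. dp[14][12] = 10 confirms this is the maximum.

10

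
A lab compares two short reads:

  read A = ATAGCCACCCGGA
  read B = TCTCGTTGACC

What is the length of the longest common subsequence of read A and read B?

One common subsequence of length 6: T [2,1], C [5,2], C [6,4], A [7,9], C [9,10], C [10,11]. Since dp[13][11] = 6, nothing longer is possible.

6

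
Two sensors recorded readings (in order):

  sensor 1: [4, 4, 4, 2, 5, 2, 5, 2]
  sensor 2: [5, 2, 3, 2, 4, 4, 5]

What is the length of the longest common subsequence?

3

Match 4 at sensor 1[2]=sensor 2[5] → 4 at sensor 1[3]=sensor 2[6] → 5 at sensor 1[7]=sensor 2[7] — 3 values in the same relative order in both. dp[8][7] = 3 confirms this is the maximum.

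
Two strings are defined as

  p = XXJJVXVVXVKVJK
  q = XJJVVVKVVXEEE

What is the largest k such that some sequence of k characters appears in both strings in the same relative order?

Match X (p #2, q #1) → J (p #3, q #2) → J (p #4, q #3) → V (p #5, q #4) → V (p #7, q #5) → V (p #8, q #6) → V (p #10, q #8) → V (p #12, q #9) — 8 characters in the same relative order in both. The LCS DP gives dp[14][13] = 8, so this is optimal.

8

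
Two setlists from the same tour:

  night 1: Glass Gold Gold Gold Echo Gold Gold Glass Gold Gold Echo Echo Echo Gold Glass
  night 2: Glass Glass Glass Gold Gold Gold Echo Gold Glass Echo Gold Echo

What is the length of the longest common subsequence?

9

Pick Glass at night 1[1]=night 2[3]; then Gold at night 1[2]=night 2[4]; then Gold at night 1[3]=night 2[5]; then Gold at night 1[4]=night 2[6]; then Echo at night 1[5]=night 2[7]; then Gold at night 1[7]=night 2[8]; then Glass at night 1[8]=night 2[9]; then Gold at night 1[10]=night 2[11]; then Echo at night 1[13]=night 2[12]; all 9 songs appear in both, in order, and the DP table's final entry dp[15][12] is also 9, so no common subsequence is longer.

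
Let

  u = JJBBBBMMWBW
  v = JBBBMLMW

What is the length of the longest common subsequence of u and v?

Match J [2,1] → B [4,2] → B [5,3] → B [6,4] → M [7,5] → M [8,7] → W [11,8] — 7 characters in the same relative order in both. Since dp[11][8] = 7, nothing longer is possible.

7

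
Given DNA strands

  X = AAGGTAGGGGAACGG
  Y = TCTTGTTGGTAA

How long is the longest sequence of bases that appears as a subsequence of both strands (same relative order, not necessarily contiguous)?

6

One common subsequence of length 6: G at X[3]=Y[5], T at X[5]=Y[7], G at X[7]=Y[8], G at X[8]=Y[9], A at X[11]=Y[11], A at X[12]=Y[12], and the DP table's final entry dp[15][12] is also 6, so no common subsequence is longer.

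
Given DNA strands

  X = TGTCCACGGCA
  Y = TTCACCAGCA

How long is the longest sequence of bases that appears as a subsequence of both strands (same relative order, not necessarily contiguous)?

Let dp[i][j] be the LCS length of the first i bases of X and the first j bases of Y. dp[i][j] = dp[i-1][j-1]+1 when the i-th and j-th bases match, else max(dp[i-1][j], dp[i][j-1]).
    ·  T  T  C  A  C  C  A  G  C  A
 ·  0  0  0  0  0  0  0  0  0  0  0
 T  0  1  1  1  1  1  1  1  1  1  1
 G  0  1  1  1  1  1  1  1  2  2  2
 T  0  1  2  2  2  2  2  2  2  2  2
 C  0  1  2  3  3  3  3  3  3  3  3
 C  0  1  2  3  3  4  4  4  4  4  4
 A  0  1  2  3  4  4  4  5  5  5  5
 C  0  1  2  3  4  5  5  5  5  6  6
 G  0  1  2  3  4  5  5  5  6  6  6
 G  0  1  2  3  4  5  5  5  6  6  6
 C  0  1  2  3  4  5  6  6  6  7  7
 A  0  1  2  3  4  5  6  7  7  7  8
dp[11][10] = 8. One LCS (by backtracking along matches): TTCCAGCA.

8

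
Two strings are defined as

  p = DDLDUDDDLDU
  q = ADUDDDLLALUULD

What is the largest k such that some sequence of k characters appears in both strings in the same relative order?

Match D [4,2]; then U [5,3]; then D [6,4]; then D [7,5]; then D [8,6]; then L [9,13]; then D [10,14] — 7 characters in the same relative order in both, and the DP table's final entry dp[11][14] is also 7, so no common subsequence is longer.

7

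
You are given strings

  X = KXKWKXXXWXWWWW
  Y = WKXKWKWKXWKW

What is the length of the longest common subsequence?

One common subsequence of length 9: K at X[1]=Y[2], X at X[2]=Y[3], K at X[3]=Y[4], W at X[4]=Y[5], K at X[5]=Y[6], W at X[9]=Y[7], X at X[10]=Y[9], W at X[11]=Y[10], W at X[14]=Y[12]. The LCS DP gives dp[14][12] = 9, so this is optimal.

9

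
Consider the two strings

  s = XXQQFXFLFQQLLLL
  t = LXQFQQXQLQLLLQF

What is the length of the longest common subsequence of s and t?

Taking X (s #1, t #2) → Q (s #3, t #5) → Q (s #4, t #6) → X (s #6, t #7) → L (s #8, t #9) → Q (s #11, t #10) → L (s #12, t #11) → L (s #13, t #12) → L (s #14, t #13) gives a common subsequence of length 9. The LCS DP gives dp[15][15] = 9, so this is optimal.

9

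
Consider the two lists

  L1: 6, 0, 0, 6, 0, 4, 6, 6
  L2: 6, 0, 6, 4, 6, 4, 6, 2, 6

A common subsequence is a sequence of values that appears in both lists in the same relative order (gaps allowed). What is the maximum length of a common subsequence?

6

Let dp[i][j] be the LCS length of the first i values of L1 and the first j values of L2. dp[i][j] = dp[i-1][j-1]+1 when the i-th and j-th values match, else max(dp[i-1][j], dp[i][j-1]).
    ·  6  0  6  4  6  4  6  2  6
 ·  0  0  0  0  0  0  0  0  0  0
 6  0  1  1  1  1  1  1  1  1  1
 0  0  1  2  2  2  2  2  2  2  2
 0  0  1  2  2  2  2  2  2  2  2
 6  0  1  2  3  3  3  3  3  3  3
 0  0  1  2  3  3  3  3  3  3  3
 4  0  1  2  3  4  4  4  4  4  4
 6  0  1  2  3  4  5  5  5  5  5
 6  0  1  2  3  4  5  5  6  6  6
dp[8][9] = 6. One LCS (by backtracking along matches): 6, 0, 6, 4, 6, 6.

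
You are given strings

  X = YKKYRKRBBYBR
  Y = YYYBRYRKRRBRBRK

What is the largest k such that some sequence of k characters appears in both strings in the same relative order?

8

One common subsequence of length 8: Y (X #1, Y #3) → Y (X #4, Y #6) → R (X #5, Y #7) → K (X #6, Y #8) → R (X #7, Y #10) → B (X #8, Y #11) → B (X #11, Y #13) → R (X #12, Y #14). The LCS DP gives dp[12][15] = 8, so this is optimal.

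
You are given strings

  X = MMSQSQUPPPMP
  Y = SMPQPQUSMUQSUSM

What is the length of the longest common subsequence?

6

Match M [1,2], then M [2,9], then Q [4,11], then S [5,12], then U [7,13], then M [11,15] — 6 characters in the same relative order in both. Since dp[12][15] = 6, nothing longer is possible.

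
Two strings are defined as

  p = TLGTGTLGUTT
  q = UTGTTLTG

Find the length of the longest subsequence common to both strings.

6

One common subsequence of length 6: T (p #1, q #2), G (p #3, q #3), T (p #4, q #4), T (p #6, q #5), L (p #7, q #6), G (p #8, q #8). Since dp[11][8] = 6, nothing longer is possible.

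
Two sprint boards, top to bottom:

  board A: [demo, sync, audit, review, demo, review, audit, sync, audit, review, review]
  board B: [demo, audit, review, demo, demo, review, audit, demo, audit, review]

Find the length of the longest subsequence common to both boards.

Pick demo [1,1] → audit [3,2] → review [4,3] → demo [5,5] → review [6,6] → audit [7,7] → audit [9,9] → review [11,10]; all 8 tasks appear in both, in order, and the DP table's final entry dp[11][10] is also 8, so no common subsequence is longer.

8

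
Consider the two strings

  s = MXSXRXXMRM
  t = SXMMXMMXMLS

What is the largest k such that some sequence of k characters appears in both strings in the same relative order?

Let dp[i][j] be the LCS length of the first i characters of s and the first j characters of t. dp[i][j] = dp[i-1][j-1]+1 when the i-th and j-th characters match, else max(dp[i-1][j], dp[i][j-1]).
    ·  S  X  M  M  X  M  M  X  M  L  S
 ·  0  0  0  0  0  0  0  0  0  0  0  0
 M  0  0  0  1  1  1  1  1  1  1  1  1
 X  0  0  1  1  1  2  2  2  2  2  2  2
 S  0  1  1  1  1  2  2  2  2  2  2  3
 X  0  1  2  2  2  2  2  2  3  3  3  3
 R  0  1  2  2  2  2  2  2  3  3  3  3
 X  0  1  2  2  2  3  3  3  3  3  3  3
 X  0  1  2  2  2  3  3  3  4  4  4  4
 M  0  1  2  3  3  3  4  4  4  5  5  5
 R  0  1  2  3  3  3  4  4  4  5  5  5
 M  0  1  2  3  4  4  4  5  5  5  5  5
dp[10][11] = 5. One LCS (by backtracking along matches): SXXXM.

5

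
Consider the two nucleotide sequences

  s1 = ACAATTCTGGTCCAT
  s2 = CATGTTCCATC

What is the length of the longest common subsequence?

Taking C [2,1]; then A [4,2]; then T [5,3]; then T [8,5]; then T [11,6]; then C [12,7]; then C [13,8]; then A [14,9]; then T [15,10] gives a common subsequence of length 9, and the DP table's final entry dp[15][11] is also 9, so no common subsequence is longer.

9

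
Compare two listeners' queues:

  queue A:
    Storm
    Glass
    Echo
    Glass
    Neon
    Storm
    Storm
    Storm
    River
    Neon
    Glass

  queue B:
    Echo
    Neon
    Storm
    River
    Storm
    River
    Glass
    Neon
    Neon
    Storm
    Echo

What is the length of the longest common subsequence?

6

Pick Echo [3,1], then Neon [5,2], then Storm [6,3], then Storm [8,5], then River [9,6], then Neon [10,9]; all 6 songs appear in both, in order, and the DP table's final entry dp[11][11] is also 6, so no common subsequence is longer.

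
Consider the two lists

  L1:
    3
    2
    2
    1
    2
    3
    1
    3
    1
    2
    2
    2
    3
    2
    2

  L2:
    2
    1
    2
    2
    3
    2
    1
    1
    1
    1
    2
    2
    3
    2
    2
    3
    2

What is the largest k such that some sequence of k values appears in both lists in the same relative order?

11

One common subsequence of length 11: 2 (L1 #2, L2 #1) → 2 (L1 #3, L2 #3) → 2 (L1 #5, L2 #4) → 3 (L1 #6, L2 #5) → 1 (L1 #7, L2 #9) → 1 (L1 #9, L2 #10) → 2 (L1 #10, L2 #12) → 2 (L1 #11, L2 #14) → 2 (L1 #12, L2 #15) → 3 (L1 #13, L2 #16) → 2 (L1 #15, L2 #17). Since dp[15][17] = 11, nothing longer is possible.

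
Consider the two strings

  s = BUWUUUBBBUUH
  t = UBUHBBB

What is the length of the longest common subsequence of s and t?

Let dp[i][j] be the LCS length of the first i characters of s and the first j characters of t. dp[i][j] = dp[i-1][j-1]+1 when the i-th and j-th characters match, else max(dp[i-1][j], dp[i][j-1]).
    ·  U  B  U  H  B  B  B
 ·  0  0  0  0  0  0  0  0
 B  0  0  1  1  1  1  1  1
 U  0  1  1  2  2  2  2  2
 W  0  1  1  2  2  2  2  2
 U  0  1  1  2  2  2  2  2
 U  0  1  1  2  2  2  2  2
 U  0  1  1  2  2  2  2  2
 B  0  1  2  2  2  3  3  3
 B  0  1  2  2  2  3  4  4
 B  0  1  2  2  2  3  4  5
 U  0  1  2  3  3  3  4  5
 U  0  1  2  3  3  3  4  5
 H  0  1  2  3  4  4  4  5
dp[12][7] = 5. One LCS (by backtracking along matches): BUBBB.

5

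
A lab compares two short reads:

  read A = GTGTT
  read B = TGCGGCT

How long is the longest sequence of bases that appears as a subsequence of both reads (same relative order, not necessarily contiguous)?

3

Taking G [1,4], G [3,5], T [5,7] gives a common subsequence of length 3. dp[5][7] = 3 confirms this is the maximum.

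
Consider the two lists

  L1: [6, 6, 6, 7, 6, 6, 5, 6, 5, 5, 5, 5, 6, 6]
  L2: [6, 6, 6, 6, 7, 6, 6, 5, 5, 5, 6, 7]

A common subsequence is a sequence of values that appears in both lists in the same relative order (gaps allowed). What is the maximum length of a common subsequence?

Taking 6 at L1[1]=L2[2], then 6 at L1[2]=L2[3], then 6 at L1[3]=L2[4], then 7 at L1[4]=L2[5], then 6 at L1[6]=L2[6], then 6 at L1[8]=L2[7], then 5 at L1[10]=L2[8], then 5 at L1[11]=L2[9], then 5 at L1[12]=L2[10], then 6 at L1[13]=L2[11] gives a common subsequence of length 10. The LCS DP gives dp[14][12] = 10, so this is optimal.

10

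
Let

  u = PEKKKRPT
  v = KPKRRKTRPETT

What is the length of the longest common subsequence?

6

Let dp[i][j] be the LCS length of the first i characters of u and the first j characters of v. dp[i][j] = dp[i-1][j-1]+1 when the i-th and j-th characters match, else max(dp[i-1][j], dp[i][j-1]).
    ·  K  P  K  R  R  K  T  R  P  E  T  T
 ·  0  0  0  0  0  0  0  0  0  0  0  0  0
 P  0  0  1  1  1  1  1  1  1  1  1  1  1
 E  0  0  1  1  1  1  1  1  1  1  2  2  2
 K  0  1  1  2  2  2  2  2  2  2  2  2  2
 K  0  1  1  2  2  2  3  3  3  3  3  3  3
 K  0  1  1  2  2  2  3  3  3  3  3  3  3
 R  0  1  1  2  3  3  3  3  4  4  4  4  4
 P  0  1  2  2  3  3  3  3  4  5  5  5  5
 T  0  1  2  2  3  3  3  4  4  5  5  6  6
dp[8][12] = 6. One LCS (by backtracking along matches): PKKRPT.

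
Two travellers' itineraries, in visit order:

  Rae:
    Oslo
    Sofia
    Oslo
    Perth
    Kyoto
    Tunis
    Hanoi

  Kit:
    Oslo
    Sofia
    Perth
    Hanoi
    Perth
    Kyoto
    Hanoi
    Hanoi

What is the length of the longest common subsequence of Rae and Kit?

5

Match Oslo [1,1] → Sofia [2,2] → Perth [4,5] → Kyoto [5,6] → Hanoi [7,8] — 5 stops in the same relative order in both. dp[7][8] = 5 confirms this is the maximum.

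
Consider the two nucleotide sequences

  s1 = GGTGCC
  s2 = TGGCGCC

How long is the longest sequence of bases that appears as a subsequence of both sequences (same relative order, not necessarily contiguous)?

Taking G at s1[1]=s2[2], G at s1[2]=s2[3], G at s1[4]=s2[5], C at s1[5]=s2[6], C at s1[6]=s2[7] gives a common subsequence of length 5. dp[6][7] = 5 confirms this is the maximum.

5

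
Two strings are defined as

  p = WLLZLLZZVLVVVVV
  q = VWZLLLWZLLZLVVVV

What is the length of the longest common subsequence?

12

Pick W [1,2] → L [2,5] → L [3,6] → Z [4,8] → L [5,9] → L [6,10] → Z [8,11] → L [10,12] → V [12,13] → V [13,14] → V [14,15] → V [15,16]; all 12 characters appear in both, in order. dp[15][16] = 12 confirms this is the maximum.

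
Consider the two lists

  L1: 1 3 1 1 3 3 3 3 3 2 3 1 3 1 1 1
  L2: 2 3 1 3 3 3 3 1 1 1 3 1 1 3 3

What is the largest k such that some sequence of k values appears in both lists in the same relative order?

Taking 3 at L1[2]=L2[2], 1 at L1[4]=L2[3], 3 at L1[5]=L2[4], 3 at L1[6]=L2[5], 3 at L1[7]=L2[6], 3 at L1[8]=L2[7], 1 at L1[12]=L2[10], 3 at L1[13]=L2[11], 1 at L1[14]=L2[12], 1 at L1[15]=L2[13] gives a common subsequence of length 10. The LCS DP gives dp[16][15] = 10, so this is optimal.

10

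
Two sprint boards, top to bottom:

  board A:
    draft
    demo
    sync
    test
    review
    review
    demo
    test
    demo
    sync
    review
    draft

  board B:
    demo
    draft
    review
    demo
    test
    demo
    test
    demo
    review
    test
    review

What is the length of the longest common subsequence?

7

Match draft at board A[1]=board B[2] → demo at board A[2]=board B[4] → test at board A[4]=board B[5] → demo at board A[7]=board B[6] → test at board A[8]=board B[7] → demo at board A[9]=board B[8] → review at board A[11]=board B[11] — 7 tasks in the same relative order in both. Since dp[12][11] = 7, nothing longer is possible.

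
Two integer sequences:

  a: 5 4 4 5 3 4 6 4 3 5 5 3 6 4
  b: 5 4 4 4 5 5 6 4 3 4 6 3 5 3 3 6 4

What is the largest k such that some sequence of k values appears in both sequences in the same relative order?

12

One common subsequence of length 12: 5 [1,1], 4 [2,3], 4 [3,4], 5 [4,6], 3 [5,9], 4 [6,10], 6 [7,11], 3 [9,12], 5 [10,13], 3 [12,15], 6 [13,16], 4 [14,17], and the DP table's final entry dp[14][17] is also 12, so no common subsequence is longer.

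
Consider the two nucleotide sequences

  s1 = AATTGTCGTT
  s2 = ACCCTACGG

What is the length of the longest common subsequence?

Taking A [1,1]; then A [2,6]; then G [5,8]; then G [8,9] gives a common subsequence of length 4. dp[10][9] = 4 confirms this is the maximum.

4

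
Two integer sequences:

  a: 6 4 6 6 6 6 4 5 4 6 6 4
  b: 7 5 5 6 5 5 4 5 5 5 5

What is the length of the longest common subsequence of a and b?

3

Let dp[i][j] be the LCS length of the first i values of a and the first j values of b. dp[i][j] = dp[i-1][j-1]+1 when the i-th and j-th values match, else max(dp[i-1][j], dp[i][j-1]).
    ·  7  5  5  6  5  5  4  5  5  5  5
 ·  0  0  0  0  0  0  0  0  0  0  0  0
 6  0  0  0  0  1  1  1  1  1  1  1  1
 4  0  0  0  0  1  1  1  2  2  2  2  2
 6  0  0  0  0  1  1  1  2  2  2  2  2
 6  0  0  0  0  1  1  1  2  2  2  2  2
 6  0  0  0  0  1  1  1  2  2  2  2  2
 6  0  0  0  0  1  1  1  2  2  2  2  2
 4  0  0  0  0  1  1  1  2  2  2  2  2
 5  0  0  1  1  1  2  2  2  3  3  3  3
 4  0  0  1  1  1  2  2  3  3  3  3  3
 6  0  0  1  1  2  2  2  3  3  3  3  3
 6  0  0  1  1  2  2  2  3  3  3  3  3
 4  0  0  1  1  2  2  2  3  3  3  3  3
dp[12][11] = 3. One LCS (by backtracking along matches): 6, 4, 5.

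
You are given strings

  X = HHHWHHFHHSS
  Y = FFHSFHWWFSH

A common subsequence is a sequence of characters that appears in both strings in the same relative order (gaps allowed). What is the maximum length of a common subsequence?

5

Match H (X #1, Y #3), then H (X #2, Y #6), then W (X #4, Y #8), then F (X #7, Y #9), then H (X #9, Y #11) — 5 characters in the same relative order in both. The LCS DP gives dp[11][11] = 5, so this is optimal.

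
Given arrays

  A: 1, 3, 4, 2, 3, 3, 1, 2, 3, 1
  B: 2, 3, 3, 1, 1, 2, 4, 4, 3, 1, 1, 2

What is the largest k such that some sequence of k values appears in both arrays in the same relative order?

7

One common subsequence of length 7: 2 [4,1], then 3 [5,2], then 3 [6,3], then 1 [7,5], then 2 [8,6], then 3 [9,9], then 1 [10,11], and the DP table's final entry dp[10][12] is also 7, so no common subsequence is longer.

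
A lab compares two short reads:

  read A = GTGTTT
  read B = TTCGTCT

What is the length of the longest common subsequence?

Taking T [2,2], G [3,4], T [4,5], T [6,7] gives a common subsequence of length 4. The LCS DP gives dp[6][7] = 4, so this is optimal.

4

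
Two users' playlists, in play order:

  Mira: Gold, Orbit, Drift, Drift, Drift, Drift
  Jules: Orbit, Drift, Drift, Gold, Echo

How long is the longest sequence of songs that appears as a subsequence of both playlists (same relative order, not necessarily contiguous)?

3

One common subsequence of length 3: Orbit at Mira[2]=Jules[1], Drift at Mira[3]=Jules[2], Drift at Mira[4]=Jules[3]. dp[6][5] = 3 confirms this is the maximum.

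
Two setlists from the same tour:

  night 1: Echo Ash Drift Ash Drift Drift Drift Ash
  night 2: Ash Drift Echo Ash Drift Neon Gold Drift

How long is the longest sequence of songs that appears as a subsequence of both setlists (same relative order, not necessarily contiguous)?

Match Ash at night 1[2]=night 2[1]; then Drift at night 1[3]=night 2[2]; then Ash at night 1[4]=night 2[4]; then Drift at night 1[5]=night 2[5]; then Drift at night 1[7]=night 2[8] — 5 songs in the same relative order in both. Since dp[8][8] = 5, nothing longer is possible.

5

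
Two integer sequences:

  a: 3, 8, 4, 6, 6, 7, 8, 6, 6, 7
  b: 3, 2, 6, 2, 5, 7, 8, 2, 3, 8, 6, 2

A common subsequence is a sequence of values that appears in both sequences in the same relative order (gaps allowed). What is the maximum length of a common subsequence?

5

Let dp[i][j] be the LCS length of the first i values of a and the first j values of b. dp[i][j] = dp[i-1][j-1]+1 when the i-th and j-th values match, else max(dp[i-1][j], dp[i][j-1]).
    ·  3  2  6  2  5  7  8  2  3  8  6  2
 ·  0  0  0  0  0  0  0  0  0  0  0  0  0
 3  0  1  1  1  1  1  1  1  1  1  1  1  1
 8  0  1  1  1  1  1  1  2  2  2  2  2  2
 4  0  1  1  1  1  1  1  2  2  2  2  2  2
 6  0  1  1  2  2  2  2  2  2  2  2  3  3
 6  0  1  1  2  2  2  2  2  2  2  2  3  3
 7  0  1  1  2  2  2  3  3  3  3  3  3  3
 8  0  1  1  2  2  2  3  4  4  4  4  4  4
 6  0  1  1  2  2  2  3  4  4  4  4  5  5
 6  0  1  1  2  2  2  3  4  4  4  4  5  5
 7  0  1  1  2  2  2  3  4  4  4  4  5  5
dp[10][12] = 5. One LCS (by backtracking along matches): 3, 6, 7, 8, 6.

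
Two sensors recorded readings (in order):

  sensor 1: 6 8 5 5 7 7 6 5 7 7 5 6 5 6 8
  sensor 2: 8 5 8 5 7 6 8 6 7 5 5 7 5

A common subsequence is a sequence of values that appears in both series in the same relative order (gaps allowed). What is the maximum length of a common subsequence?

8

Pick 8 at sensor 1[2]=sensor 2[1]; then 5 at sensor 1[3]=sensor 2[2]; then 5 at sensor 1[4]=sensor 2[4]; then 7 at sensor 1[5]=sensor 2[5]; then 7 at sensor 1[6]=sensor 2[9]; then 5 at sensor 1[8]=sensor 2[11]; then 7 at sensor 1[10]=sensor 2[12]; then 5 at sensor 1[13]=sensor 2[13]; all 8 values appear in both, in order. The LCS DP gives dp[15][13] = 8, so this is optimal.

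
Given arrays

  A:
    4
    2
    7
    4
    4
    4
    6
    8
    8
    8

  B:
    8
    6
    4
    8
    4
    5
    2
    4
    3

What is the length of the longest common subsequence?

Match 4 [1,5] → 2 [2,7] → 4 [4,8] — 3 values in the same relative order in both. Since dp[10][9] = 3, nothing longer is possible.

3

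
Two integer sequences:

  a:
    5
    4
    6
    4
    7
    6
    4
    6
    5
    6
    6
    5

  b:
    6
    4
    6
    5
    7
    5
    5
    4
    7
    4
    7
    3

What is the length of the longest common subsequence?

Match 4 at a[2]=b[2], 6 at a[3]=b[3], 4 at a[4]=b[8], 7 at a[5]=b[9], 4 at a[7]=b[10] — 5 values in the same relative order in both. The LCS DP gives dp[12][12] = 5, so this is optimal.

5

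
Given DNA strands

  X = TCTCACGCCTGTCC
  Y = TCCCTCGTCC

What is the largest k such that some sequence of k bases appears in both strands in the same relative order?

Pick T (X #1, Y #1), C (X #2, Y #2), C (X #4, Y #3), C (X #6, Y #4), C (X #9, Y #6), G (X #11, Y #7), T (X #12, Y #8), C (X #13, Y #9), C (X #14, Y #10); all 9 bases appear in both, in order. Since dp[14][10] = 9, nothing longer is possible.

9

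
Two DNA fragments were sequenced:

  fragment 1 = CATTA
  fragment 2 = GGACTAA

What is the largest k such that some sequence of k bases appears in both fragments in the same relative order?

Let dp[i][j] be the LCS length of the first i bases of fragment 1 and the first j bases of fragment 2. dp[i][j] = dp[i-1][j-1]+1 when the i-th and j-th bases match, else max(dp[i-1][j], dp[i][j-1]).
    ·  G  G  A  C  T  A  A
 ·  0  0  0  0  0  0  0  0
 C  0  0  0  0  1  1  1  1
 A  0  0  0  1  1  1  2  2
 T  0  0  0  1  1  2  2  2
 T  0  0  0  1  1  2  2  2
 A  0  0  0  1  1  2  3  3
dp[5][7] = 3. One LCS (by backtracking along matches): CAA.

3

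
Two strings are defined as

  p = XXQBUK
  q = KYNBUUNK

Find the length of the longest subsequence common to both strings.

Match B (p #4, q #4), then U (p #5, q #6), then K (p #6, q #8) — 3 characters in the same relative order in both. The LCS DP gives dp[6][8] = 3, so this is optimal.

3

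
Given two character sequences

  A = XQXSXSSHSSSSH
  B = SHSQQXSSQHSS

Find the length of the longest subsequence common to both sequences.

7

Match Q at A[2]=B[5], X at A[3]=B[6], S at A[4]=B[7], S at A[6]=B[8], H at A[8]=B[10], S at A[11]=B[11], S at A[12]=B[12] — 7 characters in the same relative order in both, and the DP table's final entry dp[13][12] is also 7, so no common subsequence is longer.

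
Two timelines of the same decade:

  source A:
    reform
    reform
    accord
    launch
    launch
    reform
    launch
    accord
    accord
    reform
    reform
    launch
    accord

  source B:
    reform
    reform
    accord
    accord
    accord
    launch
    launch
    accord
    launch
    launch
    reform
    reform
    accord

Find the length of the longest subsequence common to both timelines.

Match reform at source A[1]=source B[1]; then reform at source A[2]=source B[2]; then accord at source A[3]=source B[5]; then launch at source A[4]=source B[7]; then launch at source A[5]=source B[9]; then launch at source A[7]=source B[10]; then reform at source A[10]=source B[11]; then reform at source A[11]=source B[12]; then accord at source A[13]=source B[13] — 9 events in the same relative order in both. dp[13][13] = 9 confirms this is the maximum.

9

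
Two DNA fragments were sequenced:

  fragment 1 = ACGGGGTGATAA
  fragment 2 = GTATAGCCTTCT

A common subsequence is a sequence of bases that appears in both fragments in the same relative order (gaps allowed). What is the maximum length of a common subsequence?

Match G at fragment 1[6]=fragment 2[1], then T at fragment 1[7]=fragment 2[2], then A at fragment 1[9]=fragment 2[3], then T at fragment 1[10]=fragment 2[4], then A at fragment 1[11]=fragment 2[5] — 5 bases in the same relative order in both. dp[12][12] = 5 confirms this is the maximum.

5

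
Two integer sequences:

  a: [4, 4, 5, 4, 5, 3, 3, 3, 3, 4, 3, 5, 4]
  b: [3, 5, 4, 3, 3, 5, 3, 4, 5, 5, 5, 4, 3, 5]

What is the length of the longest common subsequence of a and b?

One common subsequence of length 8: 5 at a[3]=b[2] → 4 at a[4]=b[3] → 3 at a[6]=b[4] → 3 at a[7]=b[5] → 3 at a[8]=b[7] → 4 at a[10]=b[12] → 3 at a[11]=b[13] → 5 at a[12]=b[14]. Since dp[13][14] = 8, nothing longer is possible.

8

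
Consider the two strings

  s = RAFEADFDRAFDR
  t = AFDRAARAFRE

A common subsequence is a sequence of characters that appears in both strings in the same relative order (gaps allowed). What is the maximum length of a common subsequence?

Let dp[i][j] be the LCS length of the first i characters of s and the first j characters of t. dp[i][j] = dp[i-1][j-1]+1 when the i-th and j-th characters match, else max(dp[i-1][j], dp[i][j-1]).
    ·  A  F  D  R  A  A  R  A  F  R  E
 ·  0  0  0  0  0  0  0  0  0  0  0  0
 R  0  0  0  0  1  1  1  1  1  1  1  1
 A  0  1  1  1  1  2  2  2  2  2  2  2
 F  0  1  2  2  2  2  2  2  2  3  3  3
 E  0  1  2  2  2  2  2  2  2  3  3  4
 A  0  1  2  2  2  3  3  3  3  3  3  4
 D  0  1  2  3  3  3  3  3  3  3  3  4
 F  0  1  2  3  3  3  3  3  3  4  4  4
 D  0  1  2  3  3  3  3  3  3  4  4  4
 R  0  1  2  3  4  4  4  4  4  4  5  5
 A  0  1  2  3  4  5  5  5  5  5  5  5
 F  0  1  2  3  4  5  5  5  5  6  6  6
 D  0  1  2  3  4  5  5  5  5  6  6  6
 R  0  1  2  3  4  5  5  6  6  6  7  7
dp[13][11] = 7. One LCS (by backtracking along matches): RAARAFR.

7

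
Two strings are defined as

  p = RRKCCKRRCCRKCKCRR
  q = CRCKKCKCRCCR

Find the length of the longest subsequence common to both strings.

Taking R at p[1]=q[2] → K at p[3]=q[5] → C at p[5]=q[6] → K at p[6]=q[7] → C at p[10]=q[8] → R at p[11]=q[9] → C at p[13]=q[10] → C at p[15]=q[11] → R at p[17]=q[12] gives a common subsequence of length 9. dp[17][12] = 9 confirms this is the maximum.

9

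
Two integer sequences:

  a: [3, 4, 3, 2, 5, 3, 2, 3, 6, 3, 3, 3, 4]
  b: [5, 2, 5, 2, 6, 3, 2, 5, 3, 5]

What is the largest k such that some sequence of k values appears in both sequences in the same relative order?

Let dp[i][j] be the LCS length of the first i values of a and the first j values of b. dp[i][j] = dp[i-1][j-1]+1 when the i-th and j-th values match, else max(dp[i-1][j], dp[i][j-1]).
    ·  5  2  5  2  6  3  2  5  3  5
 ·  0  0  0  0  0  0  0  0  0  0  0
 3  0  0  0  0  0  0  1  1  1  1  1
 4  0  0  0  0  0  0  1  1  1  1  1
 3  0  0  0  0  0  0  1  1  1  2  2
 2  0  0  1  1  1  1  1  2  2  2  2
 5  0  1  1  2  2  2  2  2  3  3  3
 3  0  1  1  2  2  2  3  3  3  4  4
 2  0  1  2  2  3  3  3  4  4  4  4
 3  0  1  2  2  3  3  4  4  4  5  5
 6  0  1  2  2  3  4  4  4  4  5  5
 3  0  1  2  2  3  4  5  5  5  5  5
 3  0  1  2  2  3  4  5  5  5  6  6
 3  0  1  2  2  3  4  5  5  5  6  6
 4  0  1  2  2  3  4  5  5  5  6  6
dp[13][10] = 6. One LCS (by backtracking along matches): 2, 5, 2, 6, 3, 3.

6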